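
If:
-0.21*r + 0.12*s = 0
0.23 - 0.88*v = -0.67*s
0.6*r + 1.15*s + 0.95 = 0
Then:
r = -0.36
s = -0.64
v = -0.22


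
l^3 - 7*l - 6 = (l - 3)*(l + 1)*(l + 2)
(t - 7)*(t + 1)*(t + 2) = t^3 - 4*t^2 - 19*t - 14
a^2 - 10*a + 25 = (a - 5)^2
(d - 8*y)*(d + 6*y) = d^2 - 2*d*y - 48*y^2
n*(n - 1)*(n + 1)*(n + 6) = n^4 + 6*n^3 - n^2 - 6*n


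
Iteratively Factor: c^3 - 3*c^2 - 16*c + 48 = (c - 3)*(c^2 - 16) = (c - 3)*(c + 4)*(c - 4)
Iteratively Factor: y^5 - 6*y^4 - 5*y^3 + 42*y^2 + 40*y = (y)*(y^4 - 6*y^3 - 5*y^2 + 42*y + 40) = y*(y + 2)*(y^3 - 8*y^2 + 11*y + 20) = y*(y + 1)*(y + 2)*(y^2 - 9*y + 20) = y*(y - 5)*(y + 1)*(y + 2)*(y - 4)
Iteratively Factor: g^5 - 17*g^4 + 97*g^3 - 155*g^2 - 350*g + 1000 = (g - 5)*(g^4 - 12*g^3 + 37*g^2 + 30*g - 200) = (g - 5)*(g + 2)*(g^3 - 14*g^2 + 65*g - 100) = (g - 5)*(g - 4)*(g + 2)*(g^2 - 10*g + 25) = (g - 5)^2*(g - 4)*(g + 2)*(g - 5)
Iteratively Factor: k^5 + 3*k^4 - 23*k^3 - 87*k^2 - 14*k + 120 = (k + 2)*(k^4 + k^3 - 25*k^2 - 37*k + 60) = (k - 1)*(k + 2)*(k^3 + 2*k^2 - 23*k - 60) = (k - 5)*(k - 1)*(k + 2)*(k^2 + 7*k + 12) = (k - 5)*(k - 1)*(k + 2)*(k + 3)*(k + 4)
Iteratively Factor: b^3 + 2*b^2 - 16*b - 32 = (b + 4)*(b^2 - 2*b - 8) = (b + 2)*(b + 4)*(b - 4)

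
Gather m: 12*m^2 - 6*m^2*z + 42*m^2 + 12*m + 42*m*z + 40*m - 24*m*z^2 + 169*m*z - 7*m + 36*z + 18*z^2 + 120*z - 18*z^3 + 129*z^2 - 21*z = m^2*(54 - 6*z) + m*(-24*z^2 + 211*z + 45) - 18*z^3 + 147*z^2 + 135*z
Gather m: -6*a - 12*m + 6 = -6*a - 12*m + 6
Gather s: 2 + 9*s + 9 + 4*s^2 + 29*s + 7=4*s^2 + 38*s + 18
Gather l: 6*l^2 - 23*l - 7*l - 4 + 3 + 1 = 6*l^2 - 30*l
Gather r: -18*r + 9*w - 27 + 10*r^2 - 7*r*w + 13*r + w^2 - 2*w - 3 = 10*r^2 + r*(-7*w - 5) + w^2 + 7*w - 30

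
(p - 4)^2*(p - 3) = p^3 - 11*p^2 + 40*p - 48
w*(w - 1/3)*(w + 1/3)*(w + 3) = w^4 + 3*w^3 - w^2/9 - w/3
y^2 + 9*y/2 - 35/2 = (y - 5/2)*(y + 7)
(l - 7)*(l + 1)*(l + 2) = l^3 - 4*l^2 - 19*l - 14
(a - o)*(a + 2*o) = a^2 + a*o - 2*o^2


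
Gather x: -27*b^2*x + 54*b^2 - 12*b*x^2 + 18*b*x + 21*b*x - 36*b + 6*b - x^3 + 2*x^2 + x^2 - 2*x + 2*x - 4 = 54*b^2 - 30*b - x^3 + x^2*(3 - 12*b) + x*(-27*b^2 + 39*b) - 4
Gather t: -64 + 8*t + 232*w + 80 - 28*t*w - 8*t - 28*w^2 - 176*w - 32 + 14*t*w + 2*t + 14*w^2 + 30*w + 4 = t*(2 - 14*w) - 14*w^2 + 86*w - 12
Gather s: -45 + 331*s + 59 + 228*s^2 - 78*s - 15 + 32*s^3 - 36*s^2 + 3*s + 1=32*s^3 + 192*s^2 + 256*s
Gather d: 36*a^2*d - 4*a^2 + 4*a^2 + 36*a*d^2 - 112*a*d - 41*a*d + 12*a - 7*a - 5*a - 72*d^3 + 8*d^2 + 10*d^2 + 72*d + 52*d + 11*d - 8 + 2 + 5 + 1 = -72*d^3 + d^2*(36*a + 18) + d*(36*a^2 - 153*a + 135)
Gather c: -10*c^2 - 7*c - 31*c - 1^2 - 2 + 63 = -10*c^2 - 38*c + 60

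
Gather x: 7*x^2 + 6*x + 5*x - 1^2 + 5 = 7*x^2 + 11*x + 4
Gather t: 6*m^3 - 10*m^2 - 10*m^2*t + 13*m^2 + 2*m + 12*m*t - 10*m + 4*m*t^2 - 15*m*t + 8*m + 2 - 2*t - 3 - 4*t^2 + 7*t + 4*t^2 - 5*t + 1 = 6*m^3 + 3*m^2 + 4*m*t^2 + t*(-10*m^2 - 3*m)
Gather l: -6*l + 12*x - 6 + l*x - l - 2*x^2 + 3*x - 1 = l*(x - 7) - 2*x^2 + 15*x - 7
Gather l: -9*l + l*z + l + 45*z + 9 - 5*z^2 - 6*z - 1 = l*(z - 8) - 5*z^2 + 39*z + 8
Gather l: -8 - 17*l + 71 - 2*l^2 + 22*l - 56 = -2*l^2 + 5*l + 7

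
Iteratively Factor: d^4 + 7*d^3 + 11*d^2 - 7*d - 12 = (d - 1)*(d^3 + 8*d^2 + 19*d + 12) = (d - 1)*(d + 3)*(d^2 + 5*d + 4) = (d - 1)*(d + 3)*(d + 4)*(d + 1)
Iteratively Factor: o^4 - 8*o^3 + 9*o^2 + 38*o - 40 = (o - 4)*(o^3 - 4*o^2 - 7*o + 10) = (o - 5)*(o - 4)*(o^2 + o - 2) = (o - 5)*(o - 4)*(o - 1)*(o + 2)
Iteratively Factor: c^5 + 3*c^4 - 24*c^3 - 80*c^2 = (c + 4)*(c^4 - c^3 - 20*c^2) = (c - 5)*(c + 4)*(c^3 + 4*c^2) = (c - 5)*(c + 4)^2*(c^2) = c*(c - 5)*(c + 4)^2*(c)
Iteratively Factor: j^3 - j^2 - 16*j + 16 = (j - 1)*(j^2 - 16) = (j - 4)*(j - 1)*(j + 4)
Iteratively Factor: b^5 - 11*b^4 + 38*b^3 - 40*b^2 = (b)*(b^4 - 11*b^3 + 38*b^2 - 40*b) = b*(b - 2)*(b^3 - 9*b^2 + 20*b) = b*(b - 4)*(b - 2)*(b^2 - 5*b) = b*(b - 5)*(b - 4)*(b - 2)*(b)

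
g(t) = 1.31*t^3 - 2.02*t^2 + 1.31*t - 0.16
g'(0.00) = 1.31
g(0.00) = -0.16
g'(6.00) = 118.55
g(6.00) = 217.94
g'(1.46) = 3.79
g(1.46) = 1.52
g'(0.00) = 1.31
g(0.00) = -0.16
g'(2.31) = 12.95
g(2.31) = 8.23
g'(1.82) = 6.97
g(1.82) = 3.43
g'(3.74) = 41.17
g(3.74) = 45.02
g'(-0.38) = 3.41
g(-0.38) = -1.02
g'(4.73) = 70.13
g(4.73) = 99.47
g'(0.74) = 0.47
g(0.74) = 0.23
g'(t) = 3.93*t^2 - 4.04*t + 1.31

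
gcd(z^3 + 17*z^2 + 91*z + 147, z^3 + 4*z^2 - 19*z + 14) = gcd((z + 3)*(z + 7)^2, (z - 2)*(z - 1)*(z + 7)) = z + 7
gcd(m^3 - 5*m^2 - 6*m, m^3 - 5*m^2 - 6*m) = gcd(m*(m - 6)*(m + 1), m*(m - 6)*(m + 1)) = m^3 - 5*m^2 - 6*m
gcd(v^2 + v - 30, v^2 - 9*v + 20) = v - 5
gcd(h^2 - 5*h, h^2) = h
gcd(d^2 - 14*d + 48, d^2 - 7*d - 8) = d - 8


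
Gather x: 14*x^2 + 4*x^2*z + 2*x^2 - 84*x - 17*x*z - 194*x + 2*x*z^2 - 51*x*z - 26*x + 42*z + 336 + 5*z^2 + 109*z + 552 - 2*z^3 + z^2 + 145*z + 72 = x^2*(4*z + 16) + x*(2*z^2 - 68*z - 304) - 2*z^3 + 6*z^2 + 296*z + 960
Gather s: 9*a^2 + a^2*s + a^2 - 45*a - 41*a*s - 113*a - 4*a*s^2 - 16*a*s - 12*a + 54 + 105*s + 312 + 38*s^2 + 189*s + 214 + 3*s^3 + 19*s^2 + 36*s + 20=10*a^2 - 170*a + 3*s^3 + s^2*(57 - 4*a) + s*(a^2 - 57*a + 330) + 600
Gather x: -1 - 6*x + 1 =-6*x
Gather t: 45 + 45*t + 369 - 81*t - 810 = -36*t - 396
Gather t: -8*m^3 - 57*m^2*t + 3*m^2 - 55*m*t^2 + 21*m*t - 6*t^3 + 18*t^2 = -8*m^3 + 3*m^2 - 6*t^3 + t^2*(18 - 55*m) + t*(-57*m^2 + 21*m)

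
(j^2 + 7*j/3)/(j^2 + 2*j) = (j + 7/3)/(j + 2)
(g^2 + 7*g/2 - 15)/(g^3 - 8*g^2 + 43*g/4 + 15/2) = 2*(g + 6)/(2*g^2 - 11*g - 6)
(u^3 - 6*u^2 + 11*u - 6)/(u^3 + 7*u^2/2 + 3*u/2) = 2*(u^3 - 6*u^2 + 11*u - 6)/(u*(2*u^2 + 7*u + 3))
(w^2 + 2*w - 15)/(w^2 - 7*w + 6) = (w^2 + 2*w - 15)/(w^2 - 7*w + 6)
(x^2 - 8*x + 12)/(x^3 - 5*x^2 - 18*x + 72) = (x - 2)/(x^2 + x - 12)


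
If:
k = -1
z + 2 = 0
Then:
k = -1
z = -2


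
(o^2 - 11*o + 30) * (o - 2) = o^3 - 13*o^2 + 52*o - 60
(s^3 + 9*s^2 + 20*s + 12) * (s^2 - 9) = s^5 + 9*s^4 + 11*s^3 - 69*s^2 - 180*s - 108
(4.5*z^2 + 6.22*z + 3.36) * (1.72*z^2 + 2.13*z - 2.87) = 7.74*z^4 + 20.2834*z^3 + 6.1128*z^2 - 10.6946*z - 9.6432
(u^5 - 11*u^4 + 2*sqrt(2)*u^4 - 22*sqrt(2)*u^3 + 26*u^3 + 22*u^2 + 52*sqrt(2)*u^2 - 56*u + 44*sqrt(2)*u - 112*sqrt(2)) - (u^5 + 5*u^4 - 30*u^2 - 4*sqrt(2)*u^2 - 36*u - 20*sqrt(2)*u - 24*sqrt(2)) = -16*u^4 + 2*sqrt(2)*u^4 - 22*sqrt(2)*u^3 + 26*u^3 + 52*u^2 + 56*sqrt(2)*u^2 - 20*u + 64*sqrt(2)*u - 88*sqrt(2)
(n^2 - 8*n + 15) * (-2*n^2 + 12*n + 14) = -2*n^4 + 28*n^3 - 112*n^2 + 68*n + 210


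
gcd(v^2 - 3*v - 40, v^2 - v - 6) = 1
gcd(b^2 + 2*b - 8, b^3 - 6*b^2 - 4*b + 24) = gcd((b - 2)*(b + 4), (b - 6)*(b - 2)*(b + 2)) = b - 2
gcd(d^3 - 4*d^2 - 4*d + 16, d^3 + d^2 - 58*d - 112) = d + 2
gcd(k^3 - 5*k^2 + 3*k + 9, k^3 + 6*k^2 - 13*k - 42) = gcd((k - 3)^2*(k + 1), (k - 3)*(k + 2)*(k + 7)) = k - 3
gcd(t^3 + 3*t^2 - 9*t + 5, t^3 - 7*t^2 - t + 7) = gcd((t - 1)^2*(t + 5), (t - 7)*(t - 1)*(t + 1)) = t - 1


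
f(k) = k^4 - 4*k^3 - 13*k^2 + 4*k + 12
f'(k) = 4*k^3 - 12*k^2 - 26*k + 4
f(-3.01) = 73.35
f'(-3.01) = -135.54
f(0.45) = 10.84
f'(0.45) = -9.77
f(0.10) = 12.27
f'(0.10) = 1.28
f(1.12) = -3.87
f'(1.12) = -34.55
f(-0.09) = 11.54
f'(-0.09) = 6.24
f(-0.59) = 6.06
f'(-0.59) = 14.34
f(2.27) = -66.14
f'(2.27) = -70.07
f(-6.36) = 2125.92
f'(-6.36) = -1345.07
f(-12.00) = 25740.00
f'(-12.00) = -8324.00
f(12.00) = 12012.00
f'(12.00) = 4876.00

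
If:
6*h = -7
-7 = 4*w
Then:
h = -7/6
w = -7/4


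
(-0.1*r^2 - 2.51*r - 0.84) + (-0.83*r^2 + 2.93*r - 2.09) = -0.93*r^2 + 0.42*r - 2.93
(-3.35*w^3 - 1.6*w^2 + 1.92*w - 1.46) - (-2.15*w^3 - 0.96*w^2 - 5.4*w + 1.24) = -1.2*w^3 - 0.64*w^2 + 7.32*w - 2.7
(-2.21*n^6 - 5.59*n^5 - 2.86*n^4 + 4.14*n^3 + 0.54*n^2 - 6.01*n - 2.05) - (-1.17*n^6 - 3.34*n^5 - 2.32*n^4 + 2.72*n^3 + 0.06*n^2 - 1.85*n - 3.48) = -1.04*n^6 - 2.25*n^5 - 0.54*n^4 + 1.42*n^3 + 0.48*n^2 - 4.16*n + 1.43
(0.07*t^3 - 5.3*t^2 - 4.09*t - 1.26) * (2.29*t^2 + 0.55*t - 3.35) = 0.1603*t^5 - 12.0985*t^4 - 12.5156*t^3 + 12.6201*t^2 + 13.0085*t + 4.221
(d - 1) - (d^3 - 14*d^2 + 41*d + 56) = -d^3 + 14*d^2 - 40*d - 57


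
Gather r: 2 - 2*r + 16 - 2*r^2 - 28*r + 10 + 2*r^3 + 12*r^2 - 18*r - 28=2*r^3 + 10*r^2 - 48*r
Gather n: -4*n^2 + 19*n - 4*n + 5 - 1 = -4*n^2 + 15*n + 4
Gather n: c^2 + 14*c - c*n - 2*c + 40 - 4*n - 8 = c^2 + 12*c + n*(-c - 4) + 32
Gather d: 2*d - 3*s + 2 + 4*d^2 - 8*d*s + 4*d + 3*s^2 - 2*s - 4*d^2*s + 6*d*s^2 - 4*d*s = d^2*(4 - 4*s) + d*(6*s^2 - 12*s + 6) + 3*s^2 - 5*s + 2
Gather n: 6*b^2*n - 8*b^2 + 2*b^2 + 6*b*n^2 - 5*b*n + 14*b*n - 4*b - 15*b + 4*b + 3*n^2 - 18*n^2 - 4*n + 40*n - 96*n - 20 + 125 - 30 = -6*b^2 - 15*b + n^2*(6*b - 15) + n*(6*b^2 + 9*b - 60) + 75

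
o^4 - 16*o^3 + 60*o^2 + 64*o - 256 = (o - 8)^2*(o - 2)*(o + 2)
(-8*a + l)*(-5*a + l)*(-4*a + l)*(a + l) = -160*a^4 - 68*a^3*l + 75*a^2*l^2 - 16*a*l^3 + l^4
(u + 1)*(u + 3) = u^2 + 4*u + 3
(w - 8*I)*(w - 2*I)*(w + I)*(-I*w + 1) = -I*w^4 - 8*w^3 - 3*I*w^2 - 22*w - 16*I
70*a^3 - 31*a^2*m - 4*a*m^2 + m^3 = (-7*a + m)*(-2*a + m)*(5*a + m)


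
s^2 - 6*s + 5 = (s - 5)*(s - 1)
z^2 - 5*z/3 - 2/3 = (z - 2)*(z + 1/3)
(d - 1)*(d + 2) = d^2 + d - 2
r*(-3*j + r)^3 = -27*j^3*r + 27*j^2*r^2 - 9*j*r^3 + r^4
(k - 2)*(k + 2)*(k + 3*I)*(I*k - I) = I*k^4 - 3*k^3 - I*k^3 + 3*k^2 - 4*I*k^2 + 12*k + 4*I*k - 12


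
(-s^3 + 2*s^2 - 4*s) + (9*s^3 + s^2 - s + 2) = 8*s^3 + 3*s^2 - 5*s + 2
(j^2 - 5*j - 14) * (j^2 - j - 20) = j^4 - 6*j^3 - 29*j^2 + 114*j + 280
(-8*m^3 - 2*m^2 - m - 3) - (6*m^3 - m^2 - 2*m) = -14*m^3 - m^2 + m - 3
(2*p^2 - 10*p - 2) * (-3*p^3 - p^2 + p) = -6*p^5 + 28*p^4 + 18*p^3 - 8*p^2 - 2*p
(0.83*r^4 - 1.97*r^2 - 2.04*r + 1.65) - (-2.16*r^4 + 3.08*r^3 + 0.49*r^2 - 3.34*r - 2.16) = 2.99*r^4 - 3.08*r^3 - 2.46*r^2 + 1.3*r + 3.81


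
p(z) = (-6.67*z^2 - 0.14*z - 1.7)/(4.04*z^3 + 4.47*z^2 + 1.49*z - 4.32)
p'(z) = (-13.34*z - 0.14)/(4.04*z^3 + 4.47*z^2 + 1.49*z - 4.32) + (-12.12*z^2 - 8.94*z - 1.49)*(-6.67*z^2 - 0.14*z - 1.7)/(4.04*z^3 + 4.47*z^2 + 1.49*z - 4.32)^2 = (26.9468*z^4 + 1.1312*z^3 + 11.2915*z^2 + 72.8268*z + 3.1378)/(16.3216*z^6 + 36.1176*z^5 + 32.0201*z^4 - 21.585*z^3 - 36.4007*z^2 - 12.8736*z + 18.6624)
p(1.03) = -1.40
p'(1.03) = 3.00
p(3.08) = -0.41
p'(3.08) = 0.11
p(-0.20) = 0.43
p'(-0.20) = -0.55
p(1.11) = -1.20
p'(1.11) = 2.00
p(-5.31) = 0.38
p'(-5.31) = 0.09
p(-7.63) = 0.25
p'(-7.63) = 0.04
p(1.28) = -0.96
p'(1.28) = 1.06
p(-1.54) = 1.61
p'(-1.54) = 0.56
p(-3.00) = 0.79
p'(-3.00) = 0.34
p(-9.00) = 0.21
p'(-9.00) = 0.03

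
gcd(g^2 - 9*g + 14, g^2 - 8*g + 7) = g - 7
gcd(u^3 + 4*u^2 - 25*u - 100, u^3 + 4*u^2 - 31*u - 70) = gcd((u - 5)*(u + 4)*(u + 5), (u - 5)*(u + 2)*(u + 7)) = u - 5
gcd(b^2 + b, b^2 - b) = b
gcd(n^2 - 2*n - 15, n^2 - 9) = n + 3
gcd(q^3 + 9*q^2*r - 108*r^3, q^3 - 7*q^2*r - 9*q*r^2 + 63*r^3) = q - 3*r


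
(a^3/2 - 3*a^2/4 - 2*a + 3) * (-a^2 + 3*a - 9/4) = -a^5/2 + 9*a^4/4 - 11*a^3/8 - 117*a^2/16 + 27*a/2 - 27/4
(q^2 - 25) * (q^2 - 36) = q^4 - 61*q^2 + 900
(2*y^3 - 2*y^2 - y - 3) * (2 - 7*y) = -14*y^4 + 18*y^3 + 3*y^2 + 19*y - 6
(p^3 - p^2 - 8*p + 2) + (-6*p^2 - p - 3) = p^3 - 7*p^2 - 9*p - 1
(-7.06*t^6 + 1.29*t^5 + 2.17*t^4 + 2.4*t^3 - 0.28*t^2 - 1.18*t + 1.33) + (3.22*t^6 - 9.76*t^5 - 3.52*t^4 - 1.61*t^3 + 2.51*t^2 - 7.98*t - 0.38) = -3.84*t^6 - 8.47*t^5 - 1.35*t^4 + 0.79*t^3 + 2.23*t^2 - 9.16*t + 0.95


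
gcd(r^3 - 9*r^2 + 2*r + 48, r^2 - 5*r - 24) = r - 8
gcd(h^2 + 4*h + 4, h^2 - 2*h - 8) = h + 2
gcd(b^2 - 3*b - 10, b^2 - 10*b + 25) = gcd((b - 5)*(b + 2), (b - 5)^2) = b - 5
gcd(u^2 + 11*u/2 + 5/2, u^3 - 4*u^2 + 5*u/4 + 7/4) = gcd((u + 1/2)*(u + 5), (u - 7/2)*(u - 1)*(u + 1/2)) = u + 1/2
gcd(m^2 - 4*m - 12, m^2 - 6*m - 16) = m + 2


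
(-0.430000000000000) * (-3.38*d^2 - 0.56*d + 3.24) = 1.4534*d^2 + 0.2408*d - 1.3932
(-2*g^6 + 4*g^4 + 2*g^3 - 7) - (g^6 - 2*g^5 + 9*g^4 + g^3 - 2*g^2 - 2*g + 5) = -3*g^6 + 2*g^5 - 5*g^4 + g^3 + 2*g^2 + 2*g - 12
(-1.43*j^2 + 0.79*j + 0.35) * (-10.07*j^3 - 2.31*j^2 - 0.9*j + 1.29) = 14.4001*j^5 - 4.652*j^4 - 4.0624*j^3 - 3.3642*j^2 + 0.7041*j + 0.4515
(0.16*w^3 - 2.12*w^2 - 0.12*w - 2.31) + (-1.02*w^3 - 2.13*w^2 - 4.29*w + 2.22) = -0.86*w^3 - 4.25*w^2 - 4.41*w - 0.0899999999999999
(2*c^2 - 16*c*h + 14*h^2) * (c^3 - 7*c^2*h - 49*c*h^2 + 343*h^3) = 2*c^5 - 30*c^4*h + 28*c^3*h^2 + 1372*c^2*h^3 - 6174*c*h^4 + 4802*h^5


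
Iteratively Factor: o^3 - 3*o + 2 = (o + 2)*(o^2 - 2*o + 1) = (o - 1)*(o + 2)*(o - 1)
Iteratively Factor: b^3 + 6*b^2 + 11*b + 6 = (b + 3)*(b^2 + 3*b + 2) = (b + 2)*(b + 3)*(b + 1)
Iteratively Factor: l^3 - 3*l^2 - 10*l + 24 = (l + 3)*(l^2 - 6*l + 8) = (l - 4)*(l + 3)*(l - 2)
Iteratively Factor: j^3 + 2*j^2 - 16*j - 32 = (j + 2)*(j^2 - 16) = (j + 2)*(j + 4)*(j - 4)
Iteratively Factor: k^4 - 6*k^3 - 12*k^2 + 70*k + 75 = (k - 5)*(k^3 - k^2 - 17*k - 15) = (k - 5)^2*(k^2 + 4*k + 3) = (k - 5)^2*(k + 3)*(k + 1)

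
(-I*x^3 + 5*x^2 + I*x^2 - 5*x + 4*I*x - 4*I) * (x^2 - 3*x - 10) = -I*x^5 + 5*x^4 + 4*I*x^4 - 20*x^3 + 11*I*x^3 - 35*x^2 - 26*I*x^2 + 50*x - 28*I*x + 40*I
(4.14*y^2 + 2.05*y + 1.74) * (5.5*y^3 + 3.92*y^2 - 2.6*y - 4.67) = 22.77*y^5 + 27.5038*y^4 + 6.842*y^3 - 17.843*y^2 - 14.0975*y - 8.1258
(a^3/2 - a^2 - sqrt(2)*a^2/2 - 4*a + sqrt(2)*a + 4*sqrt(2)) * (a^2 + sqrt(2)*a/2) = a^5/2 - a^4 - sqrt(2)*a^4/4 - 9*a^3/2 + sqrt(2)*a^3/2 + a^2 + 2*sqrt(2)*a^2 + 4*a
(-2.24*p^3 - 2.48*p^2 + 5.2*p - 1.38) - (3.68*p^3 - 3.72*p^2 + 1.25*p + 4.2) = -5.92*p^3 + 1.24*p^2 + 3.95*p - 5.58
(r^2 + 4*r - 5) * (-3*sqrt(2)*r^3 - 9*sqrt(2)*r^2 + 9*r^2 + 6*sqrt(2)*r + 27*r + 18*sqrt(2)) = -3*sqrt(2)*r^5 - 21*sqrt(2)*r^4 + 9*r^4 - 15*sqrt(2)*r^3 + 63*r^3 + 63*r^2 + 87*sqrt(2)*r^2 - 135*r + 42*sqrt(2)*r - 90*sqrt(2)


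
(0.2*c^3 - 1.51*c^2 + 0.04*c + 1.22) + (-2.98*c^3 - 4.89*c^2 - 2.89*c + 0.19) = -2.78*c^3 - 6.4*c^2 - 2.85*c + 1.41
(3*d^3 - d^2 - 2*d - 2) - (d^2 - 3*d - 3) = 3*d^3 - 2*d^2 + d + 1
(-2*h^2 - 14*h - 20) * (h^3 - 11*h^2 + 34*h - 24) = -2*h^5 + 8*h^4 + 66*h^3 - 208*h^2 - 344*h + 480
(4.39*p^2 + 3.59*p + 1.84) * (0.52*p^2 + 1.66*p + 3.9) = 2.2828*p^4 + 9.1542*p^3 + 24.0372*p^2 + 17.0554*p + 7.176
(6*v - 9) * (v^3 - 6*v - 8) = 6*v^4 - 9*v^3 - 36*v^2 + 6*v + 72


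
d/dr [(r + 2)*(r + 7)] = 2*r + 9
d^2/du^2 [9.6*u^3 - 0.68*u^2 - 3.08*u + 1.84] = 57.6*u - 1.36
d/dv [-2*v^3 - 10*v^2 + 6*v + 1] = -6*v^2 - 20*v + 6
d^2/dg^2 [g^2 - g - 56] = 2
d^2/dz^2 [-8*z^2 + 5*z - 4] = -16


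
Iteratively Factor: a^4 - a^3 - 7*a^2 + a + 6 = (a - 1)*(a^3 - 7*a - 6) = (a - 1)*(a + 1)*(a^2 - a - 6) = (a - 1)*(a + 1)*(a + 2)*(a - 3)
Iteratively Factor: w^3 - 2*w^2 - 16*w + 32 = (w + 4)*(w^2 - 6*w + 8) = (w - 4)*(w + 4)*(w - 2)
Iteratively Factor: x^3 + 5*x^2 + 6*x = (x)*(x^2 + 5*x + 6) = x*(x + 2)*(x + 3)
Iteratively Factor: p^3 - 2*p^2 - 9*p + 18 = (p + 3)*(p^2 - 5*p + 6) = (p - 2)*(p + 3)*(p - 3)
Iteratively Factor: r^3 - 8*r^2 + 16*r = (r)*(r^2 - 8*r + 16) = r*(r - 4)*(r - 4)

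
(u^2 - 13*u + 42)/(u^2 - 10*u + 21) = (u - 6)/(u - 3)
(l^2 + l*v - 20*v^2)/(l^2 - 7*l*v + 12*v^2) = (-l - 5*v)/(-l + 3*v)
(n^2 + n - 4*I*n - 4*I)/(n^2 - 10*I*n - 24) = (n + 1)/(n - 6*I)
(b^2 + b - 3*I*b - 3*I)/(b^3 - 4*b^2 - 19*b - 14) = (b - 3*I)/(b^2 - 5*b - 14)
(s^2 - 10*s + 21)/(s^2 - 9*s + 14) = (s - 3)/(s - 2)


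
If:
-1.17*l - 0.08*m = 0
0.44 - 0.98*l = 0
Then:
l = 0.45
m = -6.57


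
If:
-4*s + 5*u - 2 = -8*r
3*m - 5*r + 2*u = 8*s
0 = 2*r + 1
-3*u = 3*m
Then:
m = -29/22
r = -1/2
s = 13/88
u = 29/22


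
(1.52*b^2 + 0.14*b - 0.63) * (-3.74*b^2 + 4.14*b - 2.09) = -5.6848*b^4 + 5.7692*b^3 - 0.240999999999999*b^2 - 2.9008*b + 1.3167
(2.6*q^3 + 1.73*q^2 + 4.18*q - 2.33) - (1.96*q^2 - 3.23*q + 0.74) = 2.6*q^3 - 0.23*q^2 + 7.41*q - 3.07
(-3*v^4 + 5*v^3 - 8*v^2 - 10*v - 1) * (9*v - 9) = -27*v^5 + 72*v^4 - 117*v^3 - 18*v^2 + 81*v + 9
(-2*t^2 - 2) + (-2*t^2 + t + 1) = -4*t^2 + t - 1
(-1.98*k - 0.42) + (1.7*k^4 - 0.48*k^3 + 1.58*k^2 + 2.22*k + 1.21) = 1.7*k^4 - 0.48*k^3 + 1.58*k^2 + 0.24*k + 0.79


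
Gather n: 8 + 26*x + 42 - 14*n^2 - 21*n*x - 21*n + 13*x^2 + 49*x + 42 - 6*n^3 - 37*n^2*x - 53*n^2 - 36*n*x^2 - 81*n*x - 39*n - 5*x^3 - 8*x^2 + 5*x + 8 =-6*n^3 + n^2*(-37*x - 67) + n*(-36*x^2 - 102*x - 60) - 5*x^3 + 5*x^2 + 80*x + 100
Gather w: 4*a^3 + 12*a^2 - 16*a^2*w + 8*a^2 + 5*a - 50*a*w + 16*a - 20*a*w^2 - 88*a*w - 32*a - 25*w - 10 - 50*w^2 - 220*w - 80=4*a^3 + 20*a^2 - 11*a + w^2*(-20*a - 50) + w*(-16*a^2 - 138*a - 245) - 90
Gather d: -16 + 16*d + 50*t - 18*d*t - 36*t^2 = d*(16 - 18*t) - 36*t^2 + 50*t - 16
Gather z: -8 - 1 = -9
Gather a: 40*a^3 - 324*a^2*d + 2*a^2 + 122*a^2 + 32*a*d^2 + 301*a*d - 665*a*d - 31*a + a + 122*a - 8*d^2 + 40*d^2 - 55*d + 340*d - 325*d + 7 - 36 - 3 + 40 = 40*a^3 + a^2*(124 - 324*d) + a*(32*d^2 - 364*d + 92) + 32*d^2 - 40*d + 8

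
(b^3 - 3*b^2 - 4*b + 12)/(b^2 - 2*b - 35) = (-b^3 + 3*b^2 + 4*b - 12)/(-b^2 + 2*b + 35)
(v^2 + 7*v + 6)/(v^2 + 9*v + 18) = (v + 1)/(v + 3)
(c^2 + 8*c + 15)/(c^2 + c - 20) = (c + 3)/(c - 4)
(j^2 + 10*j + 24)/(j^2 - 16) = (j + 6)/(j - 4)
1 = 1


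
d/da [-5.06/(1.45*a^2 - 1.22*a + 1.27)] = (14.674*a - 6.1732)/(1.45*a^2 - 1.22*a + 1.27)^2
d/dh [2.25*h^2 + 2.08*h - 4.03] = 4.5*h + 2.08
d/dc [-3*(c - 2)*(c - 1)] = 9 - 6*c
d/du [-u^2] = -2*u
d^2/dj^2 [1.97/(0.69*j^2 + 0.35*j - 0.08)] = (-1.875834*j^2 - 0.95151*j + 1.97*(1.38*j + 0.35)*(2.76*j + 0.7) + 0.217488)/(0.69*j^2 + 0.35*j - 0.08)^3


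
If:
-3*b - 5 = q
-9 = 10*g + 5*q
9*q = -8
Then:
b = -37/27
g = -41/90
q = -8/9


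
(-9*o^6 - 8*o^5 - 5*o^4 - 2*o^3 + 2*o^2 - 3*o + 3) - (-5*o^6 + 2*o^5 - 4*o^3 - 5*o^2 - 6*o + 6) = -4*o^6 - 10*o^5 - 5*o^4 + 2*o^3 + 7*o^2 + 3*o - 3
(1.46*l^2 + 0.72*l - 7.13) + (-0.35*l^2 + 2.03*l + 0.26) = 1.11*l^2 + 2.75*l - 6.87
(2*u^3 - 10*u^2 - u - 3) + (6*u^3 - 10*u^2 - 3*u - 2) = 8*u^3 - 20*u^2 - 4*u - 5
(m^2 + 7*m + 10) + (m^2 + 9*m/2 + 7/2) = 2*m^2 + 23*m/2 + 27/2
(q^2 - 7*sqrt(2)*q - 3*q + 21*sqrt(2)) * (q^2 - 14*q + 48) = q^4 - 17*q^3 - 7*sqrt(2)*q^3 + 90*q^2 + 119*sqrt(2)*q^2 - 630*sqrt(2)*q - 144*q + 1008*sqrt(2)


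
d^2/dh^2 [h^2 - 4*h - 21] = 2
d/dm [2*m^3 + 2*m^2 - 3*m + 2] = 6*m^2 + 4*m - 3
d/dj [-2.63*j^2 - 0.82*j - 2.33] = -5.26*j - 0.82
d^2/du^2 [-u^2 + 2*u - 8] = -2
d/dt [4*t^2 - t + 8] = 8*t - 1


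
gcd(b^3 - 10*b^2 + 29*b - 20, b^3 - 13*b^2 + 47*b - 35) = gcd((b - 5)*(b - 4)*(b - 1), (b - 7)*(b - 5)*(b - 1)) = b^2 - 6*b + 5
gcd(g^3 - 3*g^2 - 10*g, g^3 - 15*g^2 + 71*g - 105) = g - 5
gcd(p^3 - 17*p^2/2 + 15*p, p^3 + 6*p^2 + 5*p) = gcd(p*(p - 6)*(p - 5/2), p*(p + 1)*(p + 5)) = p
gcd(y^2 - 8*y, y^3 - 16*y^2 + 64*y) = y^2 - 8*y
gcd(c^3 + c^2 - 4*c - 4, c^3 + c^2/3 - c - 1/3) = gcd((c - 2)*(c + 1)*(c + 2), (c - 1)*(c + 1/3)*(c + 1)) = c + 1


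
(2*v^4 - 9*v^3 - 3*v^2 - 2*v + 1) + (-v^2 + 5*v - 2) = 2*v^4 - 9*v^3 - 4*v^2 + 3*v - 1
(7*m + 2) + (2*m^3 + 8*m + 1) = 2*m^3 + 15*m + 3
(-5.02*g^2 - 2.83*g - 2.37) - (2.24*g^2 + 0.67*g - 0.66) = -7.26*g^2 - 3.5*g - 1.71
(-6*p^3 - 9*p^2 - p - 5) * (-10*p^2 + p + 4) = 60*p^5 + 84*p^4 - 23*p^3 + 13*p^2 - 9*p - 20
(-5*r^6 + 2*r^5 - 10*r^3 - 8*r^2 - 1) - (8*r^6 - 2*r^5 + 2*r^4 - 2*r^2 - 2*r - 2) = -13*r^6 + 4*r^5 - 2*r^4 - 10*r^3 - 6*r^2 + 2*r + 1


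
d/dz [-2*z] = -2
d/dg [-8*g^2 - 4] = -16*g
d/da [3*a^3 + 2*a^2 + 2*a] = 9*a^2 + 4*a + 2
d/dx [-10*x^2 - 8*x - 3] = -20*x - 8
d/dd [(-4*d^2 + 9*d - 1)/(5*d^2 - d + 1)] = (-41*d^2 + 2*d + 8)/(25*d^4 - 10*d^3 + 11*d^2 - 2*d + 1)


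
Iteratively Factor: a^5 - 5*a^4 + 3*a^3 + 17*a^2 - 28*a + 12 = (a - 1)*(a^4 - 4*a^3 - a^2 + 16*a - 12) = (a - 2)*(a - 1)*(a^3 - 2*a^2 - 5*a + 6) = (a - 3)*(a - 2)*(a - 1)*(a^2 + a - 2) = (a - 3)*(a - 2)*(a - 1)*(a + 2)*(a - 1)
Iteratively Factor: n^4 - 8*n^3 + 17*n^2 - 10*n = (n - 5)*(n^3 - 3*n^2 + 2*n) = n*(n - 5)*(n^2 - 3*n + 2) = n*(n - 5)*(n - 1)*(n - 2)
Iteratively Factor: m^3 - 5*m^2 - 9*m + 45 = (m - 3)*(m^2 - 2*m - 15) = (m - 3)*(m + 3)*(m - 5)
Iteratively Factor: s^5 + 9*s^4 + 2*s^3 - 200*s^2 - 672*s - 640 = (s - 5)*(s^4 + 14*s^3 + 72*s^2 + 160*s + 128) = (s - 5)*(s + 2)*(s^3 + 12*s^2 + 48*s + 64) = (s - 5)*(s + 2)*(s + 4)*(s^2 + 8*s + 16) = (s - 5)*(s + 2)*(s + 4)^2*(s + 4)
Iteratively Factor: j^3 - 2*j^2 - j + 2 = (j - 2)*(j^2 - 1) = (j - 2)*(j + 1)*(j - 1)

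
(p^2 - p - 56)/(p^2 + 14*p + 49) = (p - 8)/(p + 7)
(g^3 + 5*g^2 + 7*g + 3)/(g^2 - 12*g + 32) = (g^3 + 5*g^2 + 7*g + 3)/(g^2 - 12*g + 32)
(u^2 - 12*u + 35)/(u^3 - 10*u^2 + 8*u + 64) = (u^2 - 12*u + 35)/(u^3 - 10*u^2 + 8*u + 64)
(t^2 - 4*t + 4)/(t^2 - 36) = (t^2 - 4*t + 4)/(t^2 - 36)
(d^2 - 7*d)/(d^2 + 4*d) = (d - 7)/(d + 4)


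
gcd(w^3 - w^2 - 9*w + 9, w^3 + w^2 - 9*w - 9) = w^2 - 9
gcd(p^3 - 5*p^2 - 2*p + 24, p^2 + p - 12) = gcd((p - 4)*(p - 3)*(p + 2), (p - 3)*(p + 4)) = p - 3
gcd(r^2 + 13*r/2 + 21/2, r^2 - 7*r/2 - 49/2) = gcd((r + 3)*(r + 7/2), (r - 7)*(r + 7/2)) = r + 7/2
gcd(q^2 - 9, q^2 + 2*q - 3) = q + 3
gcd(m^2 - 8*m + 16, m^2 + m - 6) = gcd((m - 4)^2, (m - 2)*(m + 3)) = 1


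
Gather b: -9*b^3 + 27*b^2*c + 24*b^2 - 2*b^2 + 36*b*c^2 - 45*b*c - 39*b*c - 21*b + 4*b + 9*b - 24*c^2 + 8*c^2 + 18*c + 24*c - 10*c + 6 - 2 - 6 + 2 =-9*b^3 + b^2*(27*c + 22) + b*(36*c^2 - 84*c - 8) - 16*c^2 + 32*c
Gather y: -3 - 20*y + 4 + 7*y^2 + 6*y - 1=7*y^2 - 14*y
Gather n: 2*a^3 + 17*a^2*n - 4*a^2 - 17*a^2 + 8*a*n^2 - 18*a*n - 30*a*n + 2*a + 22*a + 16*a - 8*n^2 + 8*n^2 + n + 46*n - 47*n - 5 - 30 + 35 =2*a^3 - 21*a^2 + 8*a*n^2 + 40*a + n*(17*a^2 - 48*a)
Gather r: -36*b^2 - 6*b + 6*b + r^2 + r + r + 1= -36*b^2 + r^2 + 2*r + 1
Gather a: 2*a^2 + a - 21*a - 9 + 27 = 2*a^2 - 20*a + 18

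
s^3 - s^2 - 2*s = s*(s - 2)*(s + 1)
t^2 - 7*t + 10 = (t - 5)*(t - 2)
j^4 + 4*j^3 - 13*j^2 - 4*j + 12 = (j - 2)*(j - 1)*(j + 1)*(j + 6)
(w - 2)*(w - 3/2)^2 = w^3 - 5*w^2 + 33*w/4 - 9/2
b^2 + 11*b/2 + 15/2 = (b + 5/2)*(b + 3)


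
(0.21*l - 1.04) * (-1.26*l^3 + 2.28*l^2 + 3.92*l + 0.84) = -0.2646*l^4 + 1.7892*l^3 - 1.548*l^2 - 3.9004*l - 0.8736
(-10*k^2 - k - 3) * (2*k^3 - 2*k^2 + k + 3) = -20*k^5 + 18*k^4 - 14*k^3 - 25*k^2 - 6*k - 9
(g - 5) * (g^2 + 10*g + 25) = g^3 + 5*g^2 - 25*g - 125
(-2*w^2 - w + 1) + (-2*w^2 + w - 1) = -4*w^2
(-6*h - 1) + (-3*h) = -9*h - 1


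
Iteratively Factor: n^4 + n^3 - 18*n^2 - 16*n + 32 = (n - 4)*(n^3 + 5*n^2 + 2*n - 8) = (n - 4)*(n + 2)*(n^2 + 3*n - 4) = (n - 4)*(n - 1)*(n + 2)*(n + 4)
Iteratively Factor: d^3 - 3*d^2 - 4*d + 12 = (d + 2)*(d^2 - 5*d + 6) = (d - 3)*(d + 2)*(d - 2)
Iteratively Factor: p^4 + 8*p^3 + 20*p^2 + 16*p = (p)*(p^3 + 8*p^2 + 20*p + 16) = p*(p + 2)*(p^2 + 6*p + 8) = p*(p + 2)*(p + 4)*(p + 2)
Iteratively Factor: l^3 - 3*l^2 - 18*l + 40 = (l - 5)*(l^2 + 2*l - 8) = (l - 5)*(l + 4)*(l - 2)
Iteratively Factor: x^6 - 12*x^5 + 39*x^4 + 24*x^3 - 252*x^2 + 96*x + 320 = (x + 2)*(x^5 - 14*x^4 + 67*x^3 - 110*x^2 - 32*x + 160) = (x - 5)*(x + 2)*(x^4 - 9*x^3 + 22*x^2 - 32) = (x - 5)*(x - 4)*(x + 2)*(x^3 - 5*x^2 + 2*x + 8) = (x - 5)*(x - 4)^2*(x + 2)*(x^2 - x - 2) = (x - 5)*(x - 4)^2*(x - 2)*(x + 2)*(x + 1)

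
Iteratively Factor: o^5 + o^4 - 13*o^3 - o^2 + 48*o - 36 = (o - 2)*(o^4 + 3*o^3 - 7*o^2 - 15*o + 18) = (o - 2)^2*(o^3 + 5*o^2 + 3*o - 9) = (o - 2)^2*(o + 3)*(o^2 + 2*o - 3) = (o - 2)^2*(o - 1)*(o + 3)*(o + 3)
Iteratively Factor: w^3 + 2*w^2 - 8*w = (w + 4)*(w^2 - 2*w) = (w - 2)*(w + 4)*(w)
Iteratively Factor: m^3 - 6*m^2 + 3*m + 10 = (m + 1)*(m^2 - 7*m + 10) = (m - 5)*(m + 1)*(m - 2)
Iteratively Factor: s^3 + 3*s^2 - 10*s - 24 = (s + 2)*(s^2 + s - 12) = (s - 3)*(s + 2)*(s + 4)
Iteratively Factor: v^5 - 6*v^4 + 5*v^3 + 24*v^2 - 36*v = (v - 2)*(v^4 - 4*v^3 - 3*v^2 + 18*v) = (v - 3)*(v - 2)*(v^3 - v^2 - 6*v) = (v - 3)*(v - 2)*(v + 2)*(v^2 - 3*v) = (v - 3)^2*(v - 2)*(v + 2)*(v)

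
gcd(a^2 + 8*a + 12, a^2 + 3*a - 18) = a + 6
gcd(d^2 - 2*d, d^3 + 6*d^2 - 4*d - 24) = d - 2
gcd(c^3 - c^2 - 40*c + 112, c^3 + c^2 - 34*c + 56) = c^2 + 3*c - 28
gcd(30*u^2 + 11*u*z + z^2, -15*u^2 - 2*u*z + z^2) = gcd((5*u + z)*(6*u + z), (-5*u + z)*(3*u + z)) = 1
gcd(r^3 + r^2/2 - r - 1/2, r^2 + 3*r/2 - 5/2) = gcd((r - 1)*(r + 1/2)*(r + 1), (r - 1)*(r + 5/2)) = r - 1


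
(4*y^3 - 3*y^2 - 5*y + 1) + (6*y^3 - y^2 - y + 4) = 10*y^3 - 4*y^2 - 6*y + 5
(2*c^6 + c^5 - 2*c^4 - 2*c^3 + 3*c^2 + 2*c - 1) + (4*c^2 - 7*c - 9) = 2*c^6 + c^5 - 2*c^4 - 2*c^3 + 7*c^2 - 5*c - 10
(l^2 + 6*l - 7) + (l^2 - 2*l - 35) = 2*l^2 + 4*l - 42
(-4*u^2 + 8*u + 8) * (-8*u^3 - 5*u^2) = 32*u^5 - 44*u^4 - 104*u^3 - 40*u^2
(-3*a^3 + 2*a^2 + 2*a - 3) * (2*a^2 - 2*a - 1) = -6*a^5 + 10*a^4 + 3*a^3 - 12*a^2 + 4*a + 3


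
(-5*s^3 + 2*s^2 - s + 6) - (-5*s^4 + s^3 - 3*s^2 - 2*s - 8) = 5*s^4 - 6*s^3 + 5*s^2 + s + 14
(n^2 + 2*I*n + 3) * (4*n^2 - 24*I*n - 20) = 4*n^4 - 16*I*n^3 + 40*n^2 - 112*I*n - 60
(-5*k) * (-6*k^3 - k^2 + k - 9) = 30*k^4 + 5*k^3 - 5*k^2 + 45*k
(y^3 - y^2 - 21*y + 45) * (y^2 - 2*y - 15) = y^5 - 3*y^4 - 34*y^3 + 102*y^2 + 225*y - 675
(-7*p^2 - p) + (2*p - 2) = -7*p^2 + p - 2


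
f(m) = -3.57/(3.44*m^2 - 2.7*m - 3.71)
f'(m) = -3.57*(2.7 - 6.88*m)/(3.44*m^2 - 2.7*m - 3.71)^2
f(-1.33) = -0.60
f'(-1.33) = -1.19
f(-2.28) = -0.18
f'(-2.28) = -0.16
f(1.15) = 1.58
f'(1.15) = 3.62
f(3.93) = -0.09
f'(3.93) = 0.06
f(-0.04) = 0.99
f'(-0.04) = -0.82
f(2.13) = -0.58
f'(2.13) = 1.13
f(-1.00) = -1.47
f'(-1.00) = -5.79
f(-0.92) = -2.12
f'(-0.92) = -11.35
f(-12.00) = -0.01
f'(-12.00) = -0.00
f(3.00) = -0.19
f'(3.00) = 0.17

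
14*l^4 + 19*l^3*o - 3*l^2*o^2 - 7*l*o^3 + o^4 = (-7*l + o)*(-2*l + o)*(l + o)^2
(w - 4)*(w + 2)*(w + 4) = w^3 + 2*w^2 - 16*w - 32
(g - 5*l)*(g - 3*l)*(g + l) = g^3 - 7*g^2*l + 7*g*l^2 + 15*l^3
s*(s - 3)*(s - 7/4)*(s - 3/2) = s^4 - 25*s^3/4 + 99*s^2/8 - 63*s/8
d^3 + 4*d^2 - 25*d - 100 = (d - 5)*(d + 4)*(d + 5)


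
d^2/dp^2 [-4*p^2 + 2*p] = -8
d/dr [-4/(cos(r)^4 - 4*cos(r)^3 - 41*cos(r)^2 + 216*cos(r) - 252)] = 8*(-2*cos(r)^3 + 6*cos(r)^2 + 41*cos(r) - 108)*sin(r)/((cos(r) - 6)^2*(cos(r) - 3)^2*(cos(r) - 2)^2*(cos(r) + 7)^2)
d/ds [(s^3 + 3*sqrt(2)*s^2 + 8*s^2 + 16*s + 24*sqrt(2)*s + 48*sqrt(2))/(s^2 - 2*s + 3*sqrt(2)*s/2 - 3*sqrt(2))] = 2*(s^4 - 4*s^3 + 3*sqrt(2)*s^3 - 27*sqrt(2)*s^2 - 23*s^2 - 144*sqrt(2)*s - 36*s - 288 + 48*sqrt(2))/(2*s^4 - 8*s^3 + 6*sqrt(2)*s^3 - 24*sqrt(2)*s^2 + 17*s^2 - 36*s + 24*sqrt(2)*s + 36)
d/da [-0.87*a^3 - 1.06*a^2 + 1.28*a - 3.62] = -2.61*a^2 - 2.12*a + 1.28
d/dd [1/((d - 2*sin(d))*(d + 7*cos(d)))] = ((d - 2*sin(d))*(7*sin(d) - 1) + (d + 7*cos(d))*(2*cos(d) - 1))/((d - 2*sin(d))^2*(d + 7*cos(d))^2)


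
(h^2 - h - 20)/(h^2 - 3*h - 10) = (h + 4)/(h + 2)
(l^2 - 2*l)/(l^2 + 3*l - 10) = l/(l + 5)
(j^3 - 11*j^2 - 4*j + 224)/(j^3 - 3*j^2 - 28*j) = (j - 8)/j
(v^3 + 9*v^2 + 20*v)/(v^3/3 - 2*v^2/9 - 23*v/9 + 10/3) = 9*v*(v^2 + 9*v + 20)/(3*v^3 - 2*v^2 - 23*v + 30)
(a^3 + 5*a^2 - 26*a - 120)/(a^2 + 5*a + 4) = (a^2 + a - 30)/(a + 1)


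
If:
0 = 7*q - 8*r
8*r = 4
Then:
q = 4/7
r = 1/2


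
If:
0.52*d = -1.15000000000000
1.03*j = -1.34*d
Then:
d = -2.21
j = 2.88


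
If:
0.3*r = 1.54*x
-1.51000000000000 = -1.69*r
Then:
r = 0.89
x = 0.17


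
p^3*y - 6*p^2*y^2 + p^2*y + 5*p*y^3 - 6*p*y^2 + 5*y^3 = (p - 5*y)*(p - y)*(p*y + y)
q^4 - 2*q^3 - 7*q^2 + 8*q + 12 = (q - 3)*(q - 2)*(q + 1)*(q + 2)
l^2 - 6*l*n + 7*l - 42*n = (l + 7)*(l - 6*n)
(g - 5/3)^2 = g^2 - 10*g/3 + 25/9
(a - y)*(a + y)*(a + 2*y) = a^3 + 2*a^2*y - a*y^2 - 2*y^3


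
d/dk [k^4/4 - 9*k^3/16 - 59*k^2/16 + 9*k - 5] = k^3 - 27*k^2/16 - 59*k/8 + 9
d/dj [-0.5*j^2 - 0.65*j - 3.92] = -1.0*j - 0.65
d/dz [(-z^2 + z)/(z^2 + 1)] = (-z^2 - 2*z + 1)/(z^4 + 2*z^2 + 1)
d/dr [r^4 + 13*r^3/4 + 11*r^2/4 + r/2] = 4*r^3 + 39*r^2/4 + 11*r/2 + 1/2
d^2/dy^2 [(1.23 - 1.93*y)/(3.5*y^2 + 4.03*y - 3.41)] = (-(1.93*y - 1.23)*(7.0*y + 4.03)*(14.0*y + 8.06) + (40.53*y + 6.9458)*(3.5*y^2 + 4.03*y - 3.41))/(3.5*y^2 + 4.03*y - 3.41)^3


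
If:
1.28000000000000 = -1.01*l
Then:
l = -1.27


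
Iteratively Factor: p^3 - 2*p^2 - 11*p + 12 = (p - 4)*(p^2 + 2*p - 3) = (p - 4)*(p + 3)*(p - 1)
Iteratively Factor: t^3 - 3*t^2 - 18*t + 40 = (t - 2)*(t^2 - t - 20) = (t - 2)*(t + 4)*(t - 5)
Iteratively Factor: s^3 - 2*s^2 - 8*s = (s + 2)*(s^2 - 4*s) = s*(s + 2)*(s - 4)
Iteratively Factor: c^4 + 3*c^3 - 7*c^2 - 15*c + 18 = (c - 1)*(c^3 + 4*c^2 - 3*c - 18) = (c - 2)*(c - 1)*(c^2 + 6*c + 9) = (c - 2)*(c - 1)*(c + 3)*(c + 3)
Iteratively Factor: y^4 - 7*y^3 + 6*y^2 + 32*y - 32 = (y - 4)*(y^3 - 3*y^2 - 6*y + 8) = (y - 4)*(y - 1)*(y^2 - 2*y - 8) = (y - 4)^2*(y - 1)*(y + 2)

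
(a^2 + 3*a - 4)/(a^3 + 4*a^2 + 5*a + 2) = (a^2 + 3*a - 4)/(a^3 + 4*a^2 + 5*a + 2)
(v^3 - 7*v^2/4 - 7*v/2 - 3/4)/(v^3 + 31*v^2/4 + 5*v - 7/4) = (4*v^2 - 11*v - 3)/(4*v^2 + 27*v - 7)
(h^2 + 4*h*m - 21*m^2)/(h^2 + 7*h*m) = (h - 3*m)/h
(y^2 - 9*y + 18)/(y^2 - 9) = (y - 6)/(y + 3)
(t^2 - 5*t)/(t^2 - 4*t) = (t - 5)/(t - 4)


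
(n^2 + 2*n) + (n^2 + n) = 2*n^2 + 3*n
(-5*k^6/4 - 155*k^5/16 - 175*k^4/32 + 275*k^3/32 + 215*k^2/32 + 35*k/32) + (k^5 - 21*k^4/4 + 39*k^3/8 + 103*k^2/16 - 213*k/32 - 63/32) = -5*k^6/4 - 139*k^5/16 - 343*k^4/32 + 431*k^3/32 + 421*k^2/32 - 89*k/16 - 63/32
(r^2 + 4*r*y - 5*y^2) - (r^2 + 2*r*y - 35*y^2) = 2*r*y + 30*y^2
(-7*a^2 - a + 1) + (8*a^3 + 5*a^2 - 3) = 8*a^3 - 2*a^2 - a - 2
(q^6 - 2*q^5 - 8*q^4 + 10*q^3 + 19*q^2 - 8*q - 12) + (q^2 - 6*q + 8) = q^6 - 2*q^5 - 8*q^4 + 10*q^3 + 20*q^2 - 14*q - 4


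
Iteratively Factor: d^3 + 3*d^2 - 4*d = (d)*(d^2 + 3*d - 4) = d*(d + 4)*(d - 1)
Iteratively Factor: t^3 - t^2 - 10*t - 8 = (t + 1)*(t^2 - 2*t - 8) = (t - 4)*(t + 1)*(t + 2)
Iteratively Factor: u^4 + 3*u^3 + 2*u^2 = (u + 2)*(u^3 + u^2) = u*(u + 2)*(u^2 + u) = u*(u + 1)*(u + 2)*(u)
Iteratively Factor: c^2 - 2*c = (c - 2)*(c)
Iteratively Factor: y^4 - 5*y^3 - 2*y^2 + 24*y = (y - 3)*(y^3 - 2*y^2 - 8*y) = (y - 4)*(y - 3)*(y^2 + 2*y) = (y - 4)*(y - 3)*(y + 2)*(y)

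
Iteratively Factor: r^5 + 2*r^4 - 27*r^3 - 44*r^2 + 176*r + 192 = (r + 1)*(r^4 + r^3 - 28*r^2 - 16*r + 192) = (r + 1)*(r + 4)*(r^3 - 3*r^2 - 16*r + 48) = (r - 4)*(r + 1)*(r + 4)*(r^2 + r - 12) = (r - 4)*(r - 3)*(r + 1)*(r + 4)*(r + 4)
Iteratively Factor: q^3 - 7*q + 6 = (q - 2)*(q^2 + 2*q - 3) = (q - 2)*(q + 3)*(q - 1)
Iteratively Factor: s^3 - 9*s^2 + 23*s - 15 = (s - 1)*(s^2 - 8*s + 15) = (s - 5)*(s - 1)*(s - 3)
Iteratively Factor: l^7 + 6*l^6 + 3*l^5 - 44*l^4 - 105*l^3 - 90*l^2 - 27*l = (l + 3)*(l^6 + 3*l^5 - 6*l^4 - 26*l^3 - 27*l^2 - 9*l) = (l + 1)*(l + 3)*(l^5 + 2*l^4 - 8*l^3 - 18*l^2 - 9*l) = (l + 1)^2*(l + 3)*(l^4 + l^3 - 9*l^2 - 9*l) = (l + 1)^2*(l + 3)^2*(l^3 - 2*l^2 - 3*l) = l*(l + 1)^2*(l + 3)^2*(l^2 - 2*l - 3) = l*(l - 3)*(l + 1)^2*(l + 3)^2*(l + 1)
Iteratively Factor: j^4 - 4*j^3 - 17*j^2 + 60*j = (j - 5)*(j^3 + j^2 - 12*j) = (j - 5)*(j - 3)*(j^2 + 4*j) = j*(j - 5)*(j - 3)*(j + 4)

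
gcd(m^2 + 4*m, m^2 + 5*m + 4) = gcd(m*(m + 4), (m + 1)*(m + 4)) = m + 4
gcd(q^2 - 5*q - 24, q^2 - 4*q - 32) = q - 8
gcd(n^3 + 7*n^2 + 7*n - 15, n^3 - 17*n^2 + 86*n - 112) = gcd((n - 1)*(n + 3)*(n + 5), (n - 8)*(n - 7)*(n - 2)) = 1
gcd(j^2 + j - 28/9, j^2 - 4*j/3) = j - 4/3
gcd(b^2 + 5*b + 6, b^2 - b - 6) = b + 2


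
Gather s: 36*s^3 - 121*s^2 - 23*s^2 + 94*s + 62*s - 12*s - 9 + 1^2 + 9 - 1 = 36*s^3 - 144*s^2 + 144*s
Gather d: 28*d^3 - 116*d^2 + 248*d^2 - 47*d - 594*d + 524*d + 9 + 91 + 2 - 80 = 28*d^3 + 132*d^2 - 117*d + 22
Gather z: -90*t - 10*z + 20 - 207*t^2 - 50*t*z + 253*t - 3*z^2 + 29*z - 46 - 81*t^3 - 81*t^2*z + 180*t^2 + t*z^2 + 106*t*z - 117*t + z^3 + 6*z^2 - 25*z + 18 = -81*t^3 - 27*t^2 + 46*t + z^3 + z^2*(t + 3) + z*(-81*t^2 + 56*t - 6) - 8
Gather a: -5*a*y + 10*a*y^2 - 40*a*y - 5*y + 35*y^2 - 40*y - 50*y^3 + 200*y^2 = a*(10*y^2 - 45*y) - 50*y^3 + 235*y^2 - 45*y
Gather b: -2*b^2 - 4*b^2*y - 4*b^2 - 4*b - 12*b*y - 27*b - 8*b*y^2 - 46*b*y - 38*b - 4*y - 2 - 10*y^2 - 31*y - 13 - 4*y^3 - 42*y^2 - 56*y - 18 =b^2*(-4*y - 6) + b*(-8*y^2 - 58*y - 69) - 4*y^3 - 52*y^2 - 91*y - 33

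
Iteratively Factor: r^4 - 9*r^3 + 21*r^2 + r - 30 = (r - 2)*(r^3 - 7*r^2 + 7*r + 15) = (r - 2)*(r + 1)*(r^2 - 8*r + 15) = (r - 5)*(r - 2)*(r + 1)*(r - 3)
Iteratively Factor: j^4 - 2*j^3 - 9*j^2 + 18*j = (j - 2)*(j^3 - 9*j) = j*(j - 2)*(j^2 - 9) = j*(j - 2)*(j + 3)*(j - 3)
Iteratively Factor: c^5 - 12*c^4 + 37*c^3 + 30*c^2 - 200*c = (c + 2)*(c^4 - 14*c^3 + 65*c^2 - 100*c) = (c - 5)*(c + 2)*(c^3 - 9*c^2 + 20*c) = c*(c - 5)*(c + 2)*(c^2 - 9*c + 20) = c*(c - 5)^2*(c + 2)*(c - 4)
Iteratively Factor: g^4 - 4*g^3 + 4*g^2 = (g - 2)*(g^3 - 2*g^2) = g*(g - 2)*(g^2 - 2*g) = g^2*(g - 2)*(g - 2)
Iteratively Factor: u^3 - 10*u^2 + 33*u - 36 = (u - 3)*(u^2 - 7*u + 12) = (u - 4)*(u - 3)*(u - 3)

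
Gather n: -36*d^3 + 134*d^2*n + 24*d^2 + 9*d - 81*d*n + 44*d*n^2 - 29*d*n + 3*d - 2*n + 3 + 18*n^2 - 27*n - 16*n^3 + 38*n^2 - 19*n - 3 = -36*d^3 + 24*d^2 + 12*d - 16*n^3 + n^2*(44*d + 56) + n*(134*d^2 - 110*d - 48)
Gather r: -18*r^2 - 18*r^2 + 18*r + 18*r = -36*r^2 + 36*r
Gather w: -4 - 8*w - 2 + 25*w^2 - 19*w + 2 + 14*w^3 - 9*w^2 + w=14*w^3 + 16*w^2 - 26*w - 4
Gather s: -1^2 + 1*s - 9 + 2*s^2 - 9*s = 2*s^2 - 8*s - 10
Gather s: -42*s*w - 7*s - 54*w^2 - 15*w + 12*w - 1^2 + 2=s*(-42*w - 7) - 54*w^2 - 3*w + 1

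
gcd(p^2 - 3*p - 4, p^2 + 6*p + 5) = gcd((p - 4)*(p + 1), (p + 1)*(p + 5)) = p + 1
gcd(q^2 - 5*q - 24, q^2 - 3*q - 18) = q + 3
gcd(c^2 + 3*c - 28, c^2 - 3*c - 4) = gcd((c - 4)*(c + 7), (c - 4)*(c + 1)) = c - 4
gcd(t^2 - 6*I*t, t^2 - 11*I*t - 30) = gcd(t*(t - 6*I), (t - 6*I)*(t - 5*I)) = t - 6*I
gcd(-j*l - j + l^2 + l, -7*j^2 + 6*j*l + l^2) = j - l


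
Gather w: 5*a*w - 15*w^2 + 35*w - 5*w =-15*w^2 + w*(5*a + 30)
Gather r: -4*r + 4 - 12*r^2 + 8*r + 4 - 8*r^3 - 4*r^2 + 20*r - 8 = -8*r^3 - 16*r^2 + 24*r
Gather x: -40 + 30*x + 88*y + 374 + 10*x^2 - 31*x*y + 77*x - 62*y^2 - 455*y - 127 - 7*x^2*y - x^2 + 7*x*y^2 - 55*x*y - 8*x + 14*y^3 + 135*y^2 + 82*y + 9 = x^2*(9 - 7*y) + x*(7*y^2 - 86*y + 99) + 14*y^3 + 73*y^2 - 285*y + 216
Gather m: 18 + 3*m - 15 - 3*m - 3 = 0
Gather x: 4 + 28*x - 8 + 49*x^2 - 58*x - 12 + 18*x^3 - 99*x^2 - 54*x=18*x^3 - 50*x^2 - 84*x - 16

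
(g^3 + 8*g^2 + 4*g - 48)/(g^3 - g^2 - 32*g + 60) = (g + 4)/(g - 5)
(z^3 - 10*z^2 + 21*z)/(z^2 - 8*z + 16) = z*(z^2 - 10*z + 21)/(z^2 - 8*z + 16)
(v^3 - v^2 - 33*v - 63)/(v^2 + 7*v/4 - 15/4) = 4*(v^2 - 4*v - 21)/(4*v - 5)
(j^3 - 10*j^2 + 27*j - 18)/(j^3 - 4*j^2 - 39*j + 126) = (j^2 - 7*j + 6)/(j^2 - j - 42)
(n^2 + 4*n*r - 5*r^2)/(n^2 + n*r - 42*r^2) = (n^2 + 4*n*r - 5*r^2)/(n^2 + n*r - 42*r^2)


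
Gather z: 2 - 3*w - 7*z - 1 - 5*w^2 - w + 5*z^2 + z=-5*w^2 - 4*w + 5*z^2 - 6*z + 1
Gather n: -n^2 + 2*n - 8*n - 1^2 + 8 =-n^2 - 6*n + 7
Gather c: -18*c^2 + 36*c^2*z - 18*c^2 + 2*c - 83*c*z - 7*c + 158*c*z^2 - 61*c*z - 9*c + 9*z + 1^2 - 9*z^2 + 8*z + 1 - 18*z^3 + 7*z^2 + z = c^2*(36*z - 36) + c*(158*z^2 - 144*z - 14) - 18*z^3 - 2*z^2 + 18*z + 2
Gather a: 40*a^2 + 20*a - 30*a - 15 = 40*a^2 - 10*a - 15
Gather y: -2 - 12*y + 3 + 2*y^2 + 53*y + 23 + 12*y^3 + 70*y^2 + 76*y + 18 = 12*y^3 + 72*y^2 + 117*y + 42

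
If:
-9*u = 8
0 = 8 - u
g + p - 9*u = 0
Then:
No Solution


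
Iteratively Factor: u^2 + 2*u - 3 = (u + 3)*(u - 1)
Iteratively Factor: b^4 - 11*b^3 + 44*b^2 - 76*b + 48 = (b - 3)*(b^3 - 8*b^2 + 20*b - 16) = (b - 4)*(b - 3)*(b^2 - 4*b + 4) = (b - 4)*(b - 3)*(b - 2)*(b - 2)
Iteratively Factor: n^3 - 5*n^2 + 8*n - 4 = (n - 1)*(n^2 - 4*n + 4) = (n - 2)*(n - 1)*(n - 2)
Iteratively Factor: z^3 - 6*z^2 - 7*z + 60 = (z + 3)*(z^2 - 9*z + 20) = (z - 4)*(z + 3)*(z - 5)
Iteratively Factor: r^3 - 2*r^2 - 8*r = (r - 4)*(r^2 + 2*r) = (r - 4)*(r + 2)*(r)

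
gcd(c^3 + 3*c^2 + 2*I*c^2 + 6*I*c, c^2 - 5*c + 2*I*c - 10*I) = c + 2*I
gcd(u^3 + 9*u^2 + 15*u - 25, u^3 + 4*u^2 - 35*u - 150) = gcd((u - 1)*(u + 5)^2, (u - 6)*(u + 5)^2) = u^2 + 10*u + 25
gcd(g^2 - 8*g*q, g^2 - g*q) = g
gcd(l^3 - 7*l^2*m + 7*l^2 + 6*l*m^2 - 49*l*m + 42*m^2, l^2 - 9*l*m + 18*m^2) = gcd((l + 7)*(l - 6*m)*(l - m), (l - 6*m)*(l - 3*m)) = l - 6*m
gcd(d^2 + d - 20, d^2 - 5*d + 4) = d - 4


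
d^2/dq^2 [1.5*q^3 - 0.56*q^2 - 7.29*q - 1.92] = 9.0*q - 1.12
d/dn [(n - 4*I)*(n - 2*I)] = 2*n - 6*I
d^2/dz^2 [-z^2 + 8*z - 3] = -2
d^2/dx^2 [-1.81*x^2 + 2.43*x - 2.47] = -3.62000000000000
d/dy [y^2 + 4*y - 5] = 2*y + 4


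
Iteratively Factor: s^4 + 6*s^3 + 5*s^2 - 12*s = (s + 4)*(s^3 + 2*s^2 - 3*s) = (s + 3)*(s + 4)*(s^2 - s) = s*(s + 3)*(s + 4)*(s - 1)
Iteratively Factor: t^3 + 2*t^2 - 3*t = (t - 1)*(t^2 + 3*t) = (t - 1)*(t + 3)*(t)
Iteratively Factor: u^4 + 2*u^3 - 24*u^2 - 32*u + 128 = (u - 4)*(u^3 + 6*u^2 - 32) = (u - 4)*(u + 4)*(u^2 + 2*u - 8) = (u - 4)*(u - 2)*(u + 4)*(u + 4)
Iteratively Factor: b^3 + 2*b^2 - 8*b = (b + 4)*(b^2 - 2*b) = (b - 2)*(b + 4)*(b)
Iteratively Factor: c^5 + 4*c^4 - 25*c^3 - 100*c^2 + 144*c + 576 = (c - 4)*(c^4 + 8*c^3 + 7*c^2 - 72*c - 144) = (c - 4)*(c + 4)*(c^3 + 4*c^2 - 9*c - 36) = (c - 4)*(c + 3)*(c + 4)*(c^2 + c - 12) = (c - 4)*(c + 3)*(c + 4)^2*(c - 3)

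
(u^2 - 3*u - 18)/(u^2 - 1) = (u^2 - 3*u - 18)/(u^2 - 1)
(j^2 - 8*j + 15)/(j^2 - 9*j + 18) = (j - 5)/(j - 6)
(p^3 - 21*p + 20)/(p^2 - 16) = (p^2 + 4*p - 5)/(p + 4)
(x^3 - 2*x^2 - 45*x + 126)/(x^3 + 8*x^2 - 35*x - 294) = (x - 3)/(x + 7)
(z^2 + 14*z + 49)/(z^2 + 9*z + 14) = (z + 7)/(z + 2)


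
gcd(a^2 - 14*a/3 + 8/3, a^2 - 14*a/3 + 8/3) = a^2 - 14*a/3 + 8/3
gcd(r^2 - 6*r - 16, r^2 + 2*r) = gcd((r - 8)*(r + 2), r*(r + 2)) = r + 2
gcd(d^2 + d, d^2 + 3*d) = d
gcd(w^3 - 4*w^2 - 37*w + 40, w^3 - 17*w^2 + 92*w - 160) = w - 8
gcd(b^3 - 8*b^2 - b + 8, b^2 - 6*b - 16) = b - 8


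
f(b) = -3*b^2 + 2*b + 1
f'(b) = 2 - 6*b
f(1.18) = -0.82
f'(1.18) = -5.08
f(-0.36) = -0.11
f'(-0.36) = 4.16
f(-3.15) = -35.07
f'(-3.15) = 20.90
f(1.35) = -1.77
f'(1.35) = -6.10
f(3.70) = -32.67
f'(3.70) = -20.20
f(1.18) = -0.82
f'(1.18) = -5.08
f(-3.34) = -39.15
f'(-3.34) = 22.04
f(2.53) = -13.14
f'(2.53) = -13.18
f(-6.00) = -119.00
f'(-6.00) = 38.00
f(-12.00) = -455.00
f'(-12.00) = 74.00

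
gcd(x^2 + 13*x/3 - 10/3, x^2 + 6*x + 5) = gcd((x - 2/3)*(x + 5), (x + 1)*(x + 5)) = x + 5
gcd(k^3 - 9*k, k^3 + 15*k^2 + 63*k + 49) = 1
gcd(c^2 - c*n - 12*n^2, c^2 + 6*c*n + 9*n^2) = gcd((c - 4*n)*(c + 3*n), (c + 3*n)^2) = c + 3*n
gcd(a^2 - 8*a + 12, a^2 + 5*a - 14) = a - 2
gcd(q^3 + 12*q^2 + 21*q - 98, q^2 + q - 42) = q + 7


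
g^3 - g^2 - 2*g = g*(g - 2)*(g + 1)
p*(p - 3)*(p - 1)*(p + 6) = p^4 + 2*p^3 - 21*p^2 + 18*p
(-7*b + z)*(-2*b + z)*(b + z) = 14*b^3 + 5*b^2*z - 8*b*z^2 + z^3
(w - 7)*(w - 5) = w^2 - 12*w + 35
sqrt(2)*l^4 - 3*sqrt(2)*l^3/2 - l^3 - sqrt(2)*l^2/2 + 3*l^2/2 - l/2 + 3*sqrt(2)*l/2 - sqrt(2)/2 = (l - 1)*(l - 1/2)*(l - sqrt(2))*(sqrt(2)*l + 1)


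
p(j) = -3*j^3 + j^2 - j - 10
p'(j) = -9*j^2 + 2*j - 1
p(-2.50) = 45.62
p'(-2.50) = -62.25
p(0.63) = -10.98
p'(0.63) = -3.31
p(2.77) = -68.86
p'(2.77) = -64.52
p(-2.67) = 56.90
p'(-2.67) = -70.50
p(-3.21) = 102.74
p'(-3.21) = -100.16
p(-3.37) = 119.55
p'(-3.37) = -109.95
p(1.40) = -17.67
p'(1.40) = -15.84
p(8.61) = -1859.31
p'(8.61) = -650.97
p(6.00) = -628.00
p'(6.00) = -313.00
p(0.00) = -10.00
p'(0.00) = -1.00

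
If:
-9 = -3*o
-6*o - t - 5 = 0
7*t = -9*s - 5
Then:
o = 3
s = 52/3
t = -23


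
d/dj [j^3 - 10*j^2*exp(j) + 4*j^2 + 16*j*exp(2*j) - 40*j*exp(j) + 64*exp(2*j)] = -10*j^2*exp(j) + 3*j^2 + 32*j*exp(2*j) - 60*j*exp(j) + 8*j + 144*exp(2*j) - 40*exp(j)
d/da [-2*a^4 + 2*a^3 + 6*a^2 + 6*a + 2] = -8*a^3 + 6*a^2 + 12*a + 6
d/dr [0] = 0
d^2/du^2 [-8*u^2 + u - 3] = -16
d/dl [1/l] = -1/l^2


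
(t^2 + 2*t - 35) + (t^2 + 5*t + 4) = 2*t^2 + 7*t - 31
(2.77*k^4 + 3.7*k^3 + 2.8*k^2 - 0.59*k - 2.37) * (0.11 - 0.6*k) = -1.662*k^5 - 1.9153*k^4 - 1.273*k^3 + 0.662*k^2 + 1.3571*k - 0.2607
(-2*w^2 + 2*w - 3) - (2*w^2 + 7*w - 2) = -4*w^2 - 5*w - 1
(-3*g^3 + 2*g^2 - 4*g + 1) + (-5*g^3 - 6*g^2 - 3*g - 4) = -8*g^3 - 4*g^2 - 7*g - 3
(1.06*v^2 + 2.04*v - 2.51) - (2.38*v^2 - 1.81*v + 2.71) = -1.32*v^2 + 3.85*v - 5.22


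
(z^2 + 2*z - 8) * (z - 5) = z^3 - 3*z^2 - 18*z + 40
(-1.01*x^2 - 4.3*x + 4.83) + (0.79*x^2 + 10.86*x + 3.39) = -0.22*x^2 + 6.56*x + 8.22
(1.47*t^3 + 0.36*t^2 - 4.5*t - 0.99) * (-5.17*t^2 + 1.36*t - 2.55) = -7.5999*t^5 + 0.138*t^4 + 20.0061*t^3 - 1.9197*t^2 + 10.1286*t + 2.5245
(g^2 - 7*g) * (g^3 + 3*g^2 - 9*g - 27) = g^5 - 4*g^4 - 30*g^3 + 36*g^2 + 189*g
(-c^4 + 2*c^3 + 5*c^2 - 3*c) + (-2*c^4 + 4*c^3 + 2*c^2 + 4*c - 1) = -3*c^4 + 6*c^3 + 7*c^2 + c - 1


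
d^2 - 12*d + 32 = (d - 8)*(d - 4)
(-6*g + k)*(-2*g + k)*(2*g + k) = 24*g^3 - 4*g^2*k - 6*g*k^2 + k^3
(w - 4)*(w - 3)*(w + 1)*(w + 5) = w^4 - w^3 - 25*w^2 + 37*w + 60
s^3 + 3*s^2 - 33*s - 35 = (s - 5)*(s + 1)*(s + 7)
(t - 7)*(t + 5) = t^2 - 2*t - 35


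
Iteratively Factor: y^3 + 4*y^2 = (y + 4)*(y^2) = y*(y + 4)*(y)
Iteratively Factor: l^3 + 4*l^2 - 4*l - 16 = (l + 4)*(l^2 - 4) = (l - 2)*(l + 4)*(l + 2)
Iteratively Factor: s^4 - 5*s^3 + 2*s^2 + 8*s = (s - 2)*(s^3 - 3*s^2 - 4*s) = (s - 2)*(s + 1)*(s^2 - 4*s) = s*(s - 2)*(s + 1)*(s - 4)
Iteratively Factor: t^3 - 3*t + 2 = (t - 1)*(t^2 + t - 2) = (t - 1)*(t + 2)*(t - 1)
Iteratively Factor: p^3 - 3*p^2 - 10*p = (p + 2)*(p^2 - 5*p) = p*(p + 2)*(p - 5)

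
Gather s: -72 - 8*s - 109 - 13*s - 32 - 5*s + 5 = -26*s - 208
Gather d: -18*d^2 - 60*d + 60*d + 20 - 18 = 2 - 18*d^2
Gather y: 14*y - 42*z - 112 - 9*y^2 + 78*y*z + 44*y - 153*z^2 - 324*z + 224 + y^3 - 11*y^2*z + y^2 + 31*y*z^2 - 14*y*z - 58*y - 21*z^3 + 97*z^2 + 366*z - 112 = y^3 + y^2*(-11*z - 8) + y*(31*z^2 + 64*z) - 21*z^3 - 56*z^2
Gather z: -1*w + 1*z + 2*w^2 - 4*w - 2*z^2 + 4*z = 2*w^2 - 5*w - 2*z^2 + 5*z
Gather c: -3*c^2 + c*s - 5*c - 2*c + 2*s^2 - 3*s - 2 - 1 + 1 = -3*c^2 + c*(s - 7) + 2*s^2 - 3*s - 2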